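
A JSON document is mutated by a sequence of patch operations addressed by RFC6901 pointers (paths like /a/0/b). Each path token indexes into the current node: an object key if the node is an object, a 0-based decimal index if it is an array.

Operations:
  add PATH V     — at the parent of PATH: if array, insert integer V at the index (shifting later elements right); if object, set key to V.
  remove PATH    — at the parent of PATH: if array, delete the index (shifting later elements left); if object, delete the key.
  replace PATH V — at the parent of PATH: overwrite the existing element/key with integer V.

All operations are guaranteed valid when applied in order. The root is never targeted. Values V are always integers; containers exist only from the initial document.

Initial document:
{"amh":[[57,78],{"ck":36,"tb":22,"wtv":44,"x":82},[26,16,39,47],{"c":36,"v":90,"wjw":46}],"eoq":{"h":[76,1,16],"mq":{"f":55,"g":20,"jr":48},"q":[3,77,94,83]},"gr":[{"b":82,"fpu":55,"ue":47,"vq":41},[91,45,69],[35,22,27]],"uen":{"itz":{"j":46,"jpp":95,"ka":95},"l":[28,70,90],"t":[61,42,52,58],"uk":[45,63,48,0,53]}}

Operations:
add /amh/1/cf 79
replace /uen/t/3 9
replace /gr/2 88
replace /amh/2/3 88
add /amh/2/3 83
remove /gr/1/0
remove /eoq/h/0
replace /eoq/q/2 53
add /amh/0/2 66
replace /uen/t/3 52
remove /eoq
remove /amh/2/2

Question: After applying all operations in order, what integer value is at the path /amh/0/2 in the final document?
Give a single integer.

After op 1 (add /amh/1/cf 79): {"amh":[[57,78],{"cf":79,"ck":36,"tb":22,"wtv":44,"x":82},[26,16,39,47],{"c":36,"v":90,"wjw":46}],"eoq":{"h":[76,1,16],"mq":{"f":55,"g":20,"jr":48},"q":[3,77,94,83]},"gr":[{"b":82,"fpu":55,"ue":47,"vq":41},[91,45,69],[35,22,27]],"uen":{"itz":{"j":46,"jpp":95,"ka":95},"l":[28,70,90],"t":[61,42,52,58],"uk":[45,63,48,0,53]}}
After op 2 (replace /uen/t/3 9): {"amh":[[57,78],{"cf":79,"ck":36,"tb":22,"wtv":44,"x":82},[26,16,39,47],{"c":36,"v":90,"wjw":46}],"eoq":{"h":[76,1,16],"mq":{"f":55,"g":20,"jr":48},"q":[3,77,94,83]},"gr":[{"b":82,"fpu":55,"ue":47,"vq":41},[91,45,69],[35,22,27]],"uen":{"itz":{"j":46,"jpp":95,"ka":95},"l":[28,70,90],"t":[61,42,52,9],"uk":[45,63,48,0,53]}}
After op 3 (replace /gr/2 88): {"amh":[[57,78],{"cf":79,"ck":36,"tb":22,"wtv":44,"x":82},[26,16,39,47],{"c":36,"v":90,"wjw":46}],"eoq":{"h":[76,1,16],"mq":{"f":55,"g":20,"jr":48},"q":[3,77,94,83]},"gr":[{"b":82,"fpu":55,"ue":47,"vq":41},[91,45,69],88],"uen":{"itz":{"j":46,"jpp":95,"ka":95},"l":[28,70,90],"t":[61,42,52,9],"uk":[45,63,48,0,53]}}
After op 4 (replace /amh/2/3 88): {"amh":[[57,78],{"cf":79,"ck":36,"tb":22,"wtv":44,"x":82},[26,16,39,88],{"c":36,"v":90,"wjw":46}],"eoq":{"h":[76,1,16],"mq":{"f":55,"g":20,"jr":48},"q":[3,77,94,83]},"gr":[{"b":82,"fpu":55,"ue":47,"vq":41},[91,45,69],88],"uen":{"itz":{"j":46,"jpp":95,"ka":95},"l":[28,70,90],"t":[61,42,52,9],"uk":[45,63,48,0,53]}}
After op 5 (add /amh/2/3 83): {"amh":[[57,78],{"cf":79,"ck":36,"tb":22,"wtv":44,"x":82},[26,16,39,83,88],{"c":36,"v":90,"wjw":46}],"eoq":{"h":[76,1,16],"mq":{"f":55,"g":20,"jr":48},"q":[3,77,94,83]},"gr":[{"b":82,"fpu":55,"ue":47,"vq":41},[91,45,69],88],"uen":{"itz":{"j":46,"jpp":95,"ka":95},"l":[28,70,90],"t":[61,42,52,9],"uk":[45,63,48,0,53]}}
After op 6 (remove /gr/1/0): {"amh":[[57,78],{"cf":79,"ck":36,"tb":22,"wtv":44,"x":82},[26,16,39,83,88],{"c":36,"v":90,"wjw":46}],"eoq":{"h":[76,1,16],"mq":{"f":55,"g":20,"jr":48},"q":[3,77,94,83]},"gr":[{"b":82,"fpu":55,"ue":47,"vq":41},[45,69],88],"uen":{"itz":{"j":46,"jpp":95,"ka":95},"l":[28,70,90],"t":[61,42,52,9],"uk":[45,63,48,0,53]}}
After op 7 (remove /eoq/h/0): {"amh":[[57,78],{"cf":79,"ck":36,"tb":22,"wtv":44,"x":82},[26,16,39,83,88],{"c":36,"v":90,"wjw":46}],"eoq":{"h":[1,16],"mq":{"f":55,"g":20,"jr":48},"q":[3,77,94,83]},"gr":[{"b":82,"fpu":55,"ue":47,"vq":41},[45,69],88],"uen":{"itz":{"j":46,"jpp":95,"ka":95},"l":[28,70,90],"t":[61,42,52,9],"uk":[45,63,48,0,53]}}
After op 8 (replace /eoq/q/2 53): {"amh":[[57,78],{"cf":79,"ck":36,"tb":22,"wtv":44,"x":82},[26,16,39,83,88],{"c":36,"v":90,"wjw":46}],"eoq":{"h":[1,16],"mq":{"f":55,"g":20,"jr":48},"q":[3,77,53,83]},"gr":[{"b":82,"fpu":55,"ue":47,"vq":41},[45,69],88],"uen":{"itz":{"j":46,"jpp":95,"ka":95},"l":[28,70,90],"t":[61,42,52,9],"uk":[45,63,48,0,53]}}
After op 9 (add /amh/0/2 66): {"amh":[[57,78,66],{"cf":79,"ck":36,"tb":22,"wtv":44,"x":82},[26,16,39,83,88],{"c":36,"v":90,"wjw":46}],"eoq":{"h":[1,16],"mq":{"f":55,"g":20,"jr":48},"q":[3,77,53,83]},"gr":[{"b":82,"fpu":55,"ue":47,"vq":41},[45,69],88],"uen":{"itz":{"j":46,"jpp":95,"ka":95},"l":[28,70,90],"t":[61,42,52,9],"uk":[45,63,48,0,53]}}
After op 10 (replace /uen/t/3 52): {"amh":[[57,78,66],{"cf":79,"ck":36,"tb":22,"wtv":44,"x":82},[26,16,39,83,88],{"c":36,"v":90,"wjw":46}],"eoq":{"h":[1,16],"mq":{"f":55,"g":20,"jr":48},"q":[3,77,53,83]},"gr":[{"b":82,"fpu":55,"ue":47,"vq":41},[45,69],88],"uen":{"itz":{"j":46,"jpp":95,"ka":95},"l":[28,70,90],"t":[61,42,52,52],"uk":[45,63,48,0,53]}}
After op 11 (remove /eoq): {"amh":[[57,78,66],{"cf":79,"ck":36,"tb":22,"wtv":44,"x":82},[26,16,39,83,88],{"c":36,"v":90,"wjw":46}],"gr":[{"b":82,"fpu":55,"ue":47,"vq":41},[45,69],88],"uen":{"itz":{"j":46,"jpp":95,"ka":95},"l":[28,70,90],"t":[61,42,52,52],"uk":[45,63,48,0,53]}}
After op 12 (remove /amh/2/2): {"amh":[[57,78,66],{"cf":79,"ck":36,"tb":22,"wtv":44,"x":82},[26,16,83,88],{"c":36,"v":90,"wjw":46}],"gr":[{"b":82,"fpu":55,"ue":47,"vq":41},[45,69],88],"uen":{"itz":{"j":46,"jpp":95,"ka":95},"l":[28,70,90],"t":[61,42,52,52],"uk":[45,63,48,0,53]}}
Value at /amh/0/2: 66

Answer: 66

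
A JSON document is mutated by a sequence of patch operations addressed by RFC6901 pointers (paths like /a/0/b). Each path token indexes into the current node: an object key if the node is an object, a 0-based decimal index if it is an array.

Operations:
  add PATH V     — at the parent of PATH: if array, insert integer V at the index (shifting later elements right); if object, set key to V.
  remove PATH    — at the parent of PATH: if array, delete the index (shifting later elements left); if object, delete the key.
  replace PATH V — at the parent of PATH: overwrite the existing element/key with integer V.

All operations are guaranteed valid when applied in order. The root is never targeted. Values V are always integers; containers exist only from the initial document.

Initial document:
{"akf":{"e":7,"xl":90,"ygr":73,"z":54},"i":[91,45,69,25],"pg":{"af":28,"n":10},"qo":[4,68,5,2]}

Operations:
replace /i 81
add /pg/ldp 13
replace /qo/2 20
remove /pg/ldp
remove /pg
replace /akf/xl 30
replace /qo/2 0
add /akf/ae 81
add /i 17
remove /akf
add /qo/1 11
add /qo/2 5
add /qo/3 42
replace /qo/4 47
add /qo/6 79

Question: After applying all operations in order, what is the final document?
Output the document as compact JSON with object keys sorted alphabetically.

Answer: {"i":17,"qo":[4,11,5,42,47,0,79,2]}

Derivation:
After op 1 (replace /i 81): {"akf":{"e":7,"xl":90,"ygr":73,"z":54},"i":81,"pg":{"af":28,"n":10},"qo":[4,68,5,2]}
After op 2 (add /pg/ldp 13): {"akf":{"e":7,"xl":90,"ygr":73,"z":54},"i":81,"pg":{"af":28,"ldp":13,"n":10},"qo":[4,68,5,2]}
After op 3 (replace /qo/2 20): {"akf":{"e":7,"xl":90,"ygr":73,"z":54},"i":81,"pg":{"af":28,"ldp":13,"n":10},"qo":[4,68,20,2]}
After op 4 (remove /pg/ldp): {"akf":{"e":7,"xl":90,"ygr":73,"z":54},"i":81,"pg":{"af":28,"n":10},"qo":[4,68,20,2]}
After op 5 (remove /pg): {"akf":{"e":7,"xl":90,"ygr":73,"z":54},"i":81,"qo":[4,68,20,2]}
After op 6 (replace /akf/xl 30): {"akf":{"e":7,"xl":30,"ygr":73,"z":54},"i":81,"qo":[4,68,20,2]}
After op 7 (replace /qo/2 0): {"akf":{"e":7,"xl":30,"ygr":73,"z":54},"i":81,"qo":[4,68,0,2]}
After op 8 (add /akf/ae 81): {"akf":{"ae":81,"e":7,"xl":30,"ygr":73,"z":54},"i":81,"qo":[4,68,0,2]}
After op 9 (add /i 17): {"akf":{"ae":81,"e":7,"xl":30,"ygr":73,"z":54},"i":17,"qo":[4,68,0,2]}
After op 10 (remove /akf): {"i":17,"qo":[4,68,0,2]}
After op 11 (add /qo/1 11): {"i":17,"qo":[4,11,68,0,2]}
After op 12 (add /qo/2 5): {"i":17,"qo":[4,11,5,68,0,2]}
After op 13 (add /qo/3 42): {"i":17,"qo":[4,11,5,42,68,0,2]}
After op 14 (replace /qo/4 47): {"i":17,"qo":[4,11,5,42,47,0,2]}
After op 15 (add /qo/6 79): {"i":17,"qo":[4,11,5,42,47,0,79,2]}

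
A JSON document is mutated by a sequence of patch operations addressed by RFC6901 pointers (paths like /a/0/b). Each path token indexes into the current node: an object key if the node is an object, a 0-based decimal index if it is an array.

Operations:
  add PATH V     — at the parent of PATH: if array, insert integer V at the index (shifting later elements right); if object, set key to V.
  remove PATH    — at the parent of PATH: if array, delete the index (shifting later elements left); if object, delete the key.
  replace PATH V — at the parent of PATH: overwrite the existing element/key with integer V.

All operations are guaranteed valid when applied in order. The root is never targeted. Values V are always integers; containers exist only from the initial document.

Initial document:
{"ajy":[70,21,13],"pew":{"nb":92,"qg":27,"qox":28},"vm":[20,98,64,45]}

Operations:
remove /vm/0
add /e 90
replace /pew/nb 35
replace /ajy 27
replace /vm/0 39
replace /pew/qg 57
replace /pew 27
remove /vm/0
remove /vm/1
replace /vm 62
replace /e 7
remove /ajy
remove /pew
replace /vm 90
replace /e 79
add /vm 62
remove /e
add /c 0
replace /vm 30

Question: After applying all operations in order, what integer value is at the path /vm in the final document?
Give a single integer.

Answer: 30

Derivation:
After op 1 (remove /vm/0): {"ajy":[70,21,13],"pew":{"nb":92,"qg":27,"qox":28},"vm":[98,64,45]}
After op 2 (add /e 90): {"ajy":[70,21,13],"e":90,"pew":{"nb":92,"qg":27,"qox":28},"vm":[98,64,45]}
After op 3 (replace /pew/nb 35): {"ajy":[70,21,13],"e":90,"pew":{"nb":35,"qg":27,"qox":28},"vm":[98,64,45]}
After op 4 (replace /ajy 27): {"ajy":27,"e":90,"pew":{"nb":35,"qg":27,"qox":28},"vm":[98,64,45]}
After op 5 (replace /vm/0 39): {"ajy":27,"e":90,"pew":{"nb":35,"qg":27,"qox":28},"vm":[39,64,45]}
After op 6 (replace /pew/qg 57): {"ajy":27,"e":90,"pew":{"nb":35,"qg":57,"qox":28},"vm":[39,64,45]}
After op 7 (replace /pew 27): {"ajy":27,"e":90,"pew":27,"vm":[39,64,45]}
After op 8 (remove /vm/0): {"ajy":27,"e":90,"pew":27,"vm":[64,45]}
After op 9 (remove /vm/1): {"ajy":27,"e":90,"pew":27,"vm":[64]}
After op 10 (replace /vm 62): {"ajy":27,"e":90,"pew":27,"vm":62}
After op 11 (replace /e 7): {"ajy":27,"e":7,"pew":27,"vm":62}
After op 12 (remove /ajy): {"e":7,"pew":27,"vm":62}
After op 13 (remove /pew): {"e":7,"vm":62}
After op 14 (replace /vm 90): {"e":7,"vm":90}
After op 15 (replace /e 79): {"e":79,"vm":90}
After op 16 (add /vm 62): {"e":79,"vm":62}
After op 17 (remove /e): {"vm":62}
After op 18 (add /c 0): {"c":0,"vm":62}
After op 19 (replace /vm 30): {"c":0,"vm":30}
Value at /vm: 30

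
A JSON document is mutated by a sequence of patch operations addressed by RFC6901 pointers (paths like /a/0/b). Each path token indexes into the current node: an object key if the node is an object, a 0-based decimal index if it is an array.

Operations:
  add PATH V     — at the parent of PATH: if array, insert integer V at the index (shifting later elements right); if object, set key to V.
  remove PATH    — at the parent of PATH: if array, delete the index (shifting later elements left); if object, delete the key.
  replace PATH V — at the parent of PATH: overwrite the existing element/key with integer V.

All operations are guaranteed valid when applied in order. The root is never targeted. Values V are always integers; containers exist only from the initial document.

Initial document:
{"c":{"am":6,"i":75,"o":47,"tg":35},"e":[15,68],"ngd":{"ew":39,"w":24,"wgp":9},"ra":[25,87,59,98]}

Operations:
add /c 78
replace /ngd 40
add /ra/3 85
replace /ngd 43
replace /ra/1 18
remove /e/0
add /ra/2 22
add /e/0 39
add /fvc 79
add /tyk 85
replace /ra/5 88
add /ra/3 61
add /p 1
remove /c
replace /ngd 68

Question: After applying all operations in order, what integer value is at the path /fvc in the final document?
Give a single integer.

Answer: 79

Derivation:
After op 1 (add /c 78): {"c":78,"e":[15,68],"ngd":{"ew":39,"w":24,"wgp":9},"ra":[25,87,59,98]}
After op 2 (replace /ngd 40): {"c":78,"e":[15,68],"ngd":40,"ra":[25,87,59,98]}
After op 3 (add /ra/3 85): {"c":78,"e":[15,68],"ngd":40,"ra":[25,87,59,85,98]}
After op 4 (replace /ngd 43): {"c":78,"e":[15,68],"ngd":43,"ra":[25,87,59,85,98]}
After op 5 (replace /ra/1 18): {"c":78,"e":[15,68],"ngd":43,"ra":[25,18,59,85,98]}
After op 6 (remove /e/0): {"c":78,"e":[68],"ngd":43,"ra":[25,18,59,85,98]}
After op 7 (add /ra/2 22): {"c":78,"e":[68],"ngd":43,"ra":[25,18,22,59,85,98]}
After op 8 (add /e/0 39): {"c":78,"e":[39,68],"ngd":43,"ra":[25,18,22,59,85,98]}
After op 9 (add /fvc 79): {"c":78,"e":[39,68],"fvc":79,"ngd":43,"ra":[25,18,22,59,85,98]}
After op 10 (add /tyk 85): {"c":78,"e":[39,68],"fvc":79,"ngd":43,"ra":[25,18,22,59,85,98],"tyk":85}
After op 11 (replace /ra/5 88): {"c":78,"e":[39,68],"fvc":79,"ngd":43,"ra":[25,18,22,59,85,88],"tyk":85}
After op 12 (add /ra/3 61): {"c":78,"e":[39,68],"fvc":79,"ngd":43,"ra":[25,18,22,61,59,85,88],"tyk":85}
After op 13 (add /p 1): {"c":78,"e":[39,68],"fvc":79,"ngd":43,"p":1,"ra":[25,18,22,61,59,85,88],"tyk":85}
After op 14 (remove /c): {"e":[39,68],"fvc":79,"ngd":43,"p":1,"ra":[25,18,22,61,59,85,88],"tyk":85}
After op 15 (replace /ngd 68): {"e":[39,68],"fvc":79,"ngd":68,"p":1,"ra":[25,18,22,61,59,85,88],"tyk":85}
Value at /fvc: 79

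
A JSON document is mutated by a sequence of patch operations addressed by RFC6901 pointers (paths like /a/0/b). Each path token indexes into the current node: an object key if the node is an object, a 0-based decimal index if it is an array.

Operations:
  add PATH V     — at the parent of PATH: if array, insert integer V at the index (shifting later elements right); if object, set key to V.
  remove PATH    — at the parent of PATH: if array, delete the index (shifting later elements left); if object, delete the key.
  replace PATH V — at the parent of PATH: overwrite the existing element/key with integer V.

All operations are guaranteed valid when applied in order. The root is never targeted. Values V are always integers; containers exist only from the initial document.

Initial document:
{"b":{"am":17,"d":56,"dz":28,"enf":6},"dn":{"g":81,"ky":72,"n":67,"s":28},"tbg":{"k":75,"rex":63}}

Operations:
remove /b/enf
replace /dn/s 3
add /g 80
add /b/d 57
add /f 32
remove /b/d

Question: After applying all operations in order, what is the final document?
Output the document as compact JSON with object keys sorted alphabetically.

After op 1 (remove /b/enf): {"b":{"am":17,"d":56,"dz":28},"dn":{"g":81,"ky":72,"n":67,"s":28},"tbg":{"k":75,"rex":63}}
After op 2 (replace /dn/s 3): {"b":{"am":17,"d":56,"dz":28},"dn":{"g":81,"ky":72,"n":67,"s":3},"tbg":{"k":75,"rex":63}}
After op 3 (add /g 80): {"b":{"am":17,"d":56,"dz":28},"dn":{"g":81,"ky":72,"n":67,"s":3},"g":80,"tbg":{"k":75,"rex":63}}
After op 4 (add /b/d 57): {"b":{"am":17,"d":57,"dz":28},"dn":{"g":81,"ky":72,"n":67,"s":3},"g":80,"tbg":{"k":75,"rex":63}}
After op 5 (add /f 32): {"b":{"am":17,"d":57,"dz":28},"dn":{"g":81,"ky":72,"n":67,"s":3},"f":32,"g":80,"tbg":{"k":75,"rex":63}}
After op 6 (remove /b/d): {"b":{"am":17,"dz":28},"dn":{"g":81,"ky":72,"n":67,"s":3},"f":32,"g":80,"tbg":{"k":75,"rex":63}}

Answer: {"b":{"am":17,"dz":28},"dn":{"g":81,"ky":72,"n":67,"s":3},"f":32,"g":80,"tbg":{"k":75,"rex":63}}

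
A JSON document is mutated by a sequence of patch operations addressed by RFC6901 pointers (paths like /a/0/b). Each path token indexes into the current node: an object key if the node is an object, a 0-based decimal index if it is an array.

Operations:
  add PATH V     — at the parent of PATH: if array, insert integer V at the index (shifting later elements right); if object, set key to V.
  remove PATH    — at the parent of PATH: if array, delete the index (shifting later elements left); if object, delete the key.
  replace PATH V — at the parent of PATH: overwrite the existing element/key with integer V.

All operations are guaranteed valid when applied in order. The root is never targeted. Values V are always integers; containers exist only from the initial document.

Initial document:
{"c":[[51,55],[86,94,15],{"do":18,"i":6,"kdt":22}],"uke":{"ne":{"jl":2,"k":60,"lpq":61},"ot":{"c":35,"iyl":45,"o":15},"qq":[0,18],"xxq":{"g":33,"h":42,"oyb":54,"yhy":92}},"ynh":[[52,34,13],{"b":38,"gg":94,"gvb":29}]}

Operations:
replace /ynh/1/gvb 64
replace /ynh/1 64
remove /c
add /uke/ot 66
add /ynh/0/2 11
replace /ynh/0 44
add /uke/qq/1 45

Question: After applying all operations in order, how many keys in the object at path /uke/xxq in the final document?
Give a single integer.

After op 1 (replace /ynh/1/gvb 64): {"c":[[51,55],[86,94,15],{"do":18,"i":6,"kdt":22}],"uke":{"ne":{"jl":2,"k":60,"lpq":61},"ot":{"c":35,"iyl":45,"o":15},"qq":[0,18],"xxq":{"g":33,"h":42,"oyb":54,"yhy":92}},"ynh":[[52,34,13],{"b":38,"gg":94,"gvb":64}]}
After op 2 (replace /ynh/1 64): {"c":[[51,55],[86,94,15],{"do":18,"i":6,"kdt":22}],"uke":{"ne":{"jl":2,"k":60,"lpq":61},"ot":{"c":35,"iyl":45,"o":15},"qq":[0,18],"xxq":{"g":33,"h":42,"oyb":54,"yhy":92}},"ynh":[[52,34,13],64]}
After op 3 (remove /c): {"uke":{"ne":{"jl":2,"k":60,"lpq":61},"ot":{"c":35,"iyl":45,"o":15},"qq":[0,18],"xxq":{"g":33,"h":42,"oyb":54,"yhy":92}},"ynh":[[52,34,13],64]}
After op 4 (add /uke/ot 66): {"uke":{"ne":{"jl":2,"k":60,"lpq":61},"ot":66,"qq":[0,18],"xxq":{"g":33,"h":42,"oyb":54,"yhy":92}},"ynh":[[52,34,13],64]}
After op 5 (add /ynh/0/2 11): {"uke":{"ne":{"jl":2,"k":60,"lpq":61},"ot":66,"qq":[0,18],"xxq":{"g":33,"h":42,"oyb":54,"yhy":92}},"ynh":[[52,34,11,13],64]}
After op 6 (replace /ynh/0 44): {"uke":{"ne":{"jl":2,"k":60,"lpq":61},"ot":66,"qq":[0,18],"xxq":{"g":33,"h":42,"oyb":54,"yhy":92}},"ynh":[44,64]}
After op 7 (add /uke/qq/1 45): {"uke":{"ne":{"jl":2,"k":60,"lpq":61},"ot":66,"qq":[0,45,18],"xxq":{"g":33,"h":42,"oyb":54,"yhy":92}},"ynh":[44,64]}
Size at path /uke/xxq: 4

Answer: 4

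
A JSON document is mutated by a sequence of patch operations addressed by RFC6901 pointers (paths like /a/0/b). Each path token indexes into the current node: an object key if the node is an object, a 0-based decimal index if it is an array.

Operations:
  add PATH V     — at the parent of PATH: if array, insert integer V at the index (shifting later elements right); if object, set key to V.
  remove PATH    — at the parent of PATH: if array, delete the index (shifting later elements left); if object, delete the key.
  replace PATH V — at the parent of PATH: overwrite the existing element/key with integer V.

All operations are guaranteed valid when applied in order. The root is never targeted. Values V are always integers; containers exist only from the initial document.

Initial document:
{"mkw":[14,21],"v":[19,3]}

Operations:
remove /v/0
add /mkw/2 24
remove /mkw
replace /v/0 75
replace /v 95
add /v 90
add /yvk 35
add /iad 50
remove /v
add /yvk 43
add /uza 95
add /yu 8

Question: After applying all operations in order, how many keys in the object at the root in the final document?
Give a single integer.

Answer: 4

Derivation:
After op 1 (remove /v/0): {"mkw":[14,21],"v":[3]}
After op 2 (add /mkw/2 24): {"mkw":[14,21,24],"v":[3]}
After op 3 (remove /mkw): {"v":[3]}
After op 4 (replace /v/0 75): {"v":[75]}
After op 5 (replace /v 95): {"v":95}
After op 6 (add /v 90): {"v":90}
After op 7 (add /yvk 35): {"v":90,"yvk":35}
After op 8 (add /iad 50): {"iad":50,"v":90,"yvk":35}
After op 9 (remove /v): {"iad":50,"yvk":35}
After op 10 (add /yvk 43): {"iad":50,"yvk":43}
After op 11 (add /uza 95): {"iad":50,"uza":95,"yvk":43}
After op 12 (add /yu 8): {"iad":50,"uza":95,"yu":8,"yvk":43}
Size at the root: 4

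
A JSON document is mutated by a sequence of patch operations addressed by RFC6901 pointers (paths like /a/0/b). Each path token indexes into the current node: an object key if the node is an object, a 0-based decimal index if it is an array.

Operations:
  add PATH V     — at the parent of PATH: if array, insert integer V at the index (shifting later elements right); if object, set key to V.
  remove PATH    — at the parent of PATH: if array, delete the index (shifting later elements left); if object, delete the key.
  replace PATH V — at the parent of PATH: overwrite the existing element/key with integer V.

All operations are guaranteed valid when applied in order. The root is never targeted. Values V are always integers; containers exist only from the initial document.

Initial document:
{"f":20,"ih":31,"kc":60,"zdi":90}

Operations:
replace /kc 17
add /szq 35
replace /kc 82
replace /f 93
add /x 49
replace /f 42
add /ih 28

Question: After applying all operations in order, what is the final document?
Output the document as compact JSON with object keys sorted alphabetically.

After op 1 (replace /kc 17): {"f":20,"ih":31,"kc":17,"zdi":90}
After op 2 (add /szq 35): {"f":20,"ih":31,"kc":17,"szq":35,"zdi":90}
After op 3 (replace /kc 82): {"f":20,"ih":31,"kc":82,"szq":35,"zdi":90}
After op 4 (replace /f 93): {"f":93,"ih":31,"kc":82,"szq":35,"zdi":90}
After op 5 (add /x 49): {"f":93,"ih":31,"kc":82,"szq":35,"x":49,"zdi":90}
After op 6 (replace /f 42): {"f":42,"ih":31,"kc":82,"szq":35,"x":49,"zdi":90}
After op 7 (add /ih 28): {"f":42,"ih":28,"kc":82,"szq":35,"x":49,"zdi":90}

Answer: {"f":42,"ih":28,"kc":82,"szq":35,"x":49,"zdi":90}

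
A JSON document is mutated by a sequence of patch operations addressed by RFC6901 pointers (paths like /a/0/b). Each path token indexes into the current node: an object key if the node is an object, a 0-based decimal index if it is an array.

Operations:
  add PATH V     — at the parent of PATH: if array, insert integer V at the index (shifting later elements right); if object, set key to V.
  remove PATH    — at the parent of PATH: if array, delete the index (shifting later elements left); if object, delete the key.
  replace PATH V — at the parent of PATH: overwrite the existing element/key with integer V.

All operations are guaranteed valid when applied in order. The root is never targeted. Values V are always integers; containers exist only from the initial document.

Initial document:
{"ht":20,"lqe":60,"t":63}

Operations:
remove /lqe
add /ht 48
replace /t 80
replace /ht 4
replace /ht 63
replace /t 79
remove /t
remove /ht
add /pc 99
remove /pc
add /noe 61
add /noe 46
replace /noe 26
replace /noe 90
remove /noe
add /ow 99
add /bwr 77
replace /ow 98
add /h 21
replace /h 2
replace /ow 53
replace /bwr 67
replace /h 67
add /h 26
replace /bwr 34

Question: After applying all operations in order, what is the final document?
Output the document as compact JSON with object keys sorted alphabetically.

After op 1 (remove /lqe): {"ht":20,"t":63}
After op 2 (add /ht 48): {"ht":48,"t":63}
After op 3 (replace /t 80): {"ht":48,"t":80}
After op 4 (replace /ht 4): {"ht":4,"t":80}
After op 5 (replace /ht 63): {"ht":63,"t":80}
After op 6 (replace /t 79): {"ht":63,"t":79}
After op 7 (remove /t): {"ht":63}
After op 8 (remove /ht): {}
After op 9 (add /pc 99): {"pc":99}
After op 10 (remove /pc): {}
After op 11 (add /noe 61): {"noe":61}
After op 12 (add /noe 46): {"noe":46}
After op 13 (replace /noe 26): {"noe":26}
After op 14 (replace /noe 90): {"noe":90}
After op 15 (remove /noe): {}
After op 16 (add /ow 99): {"ow":99}
After op 17 (add /bwr 77): {"bwr":77,"ow":99}
After op 18 (replace /ow 98): {"bwr":77,"ow":98}
After op 19 (add /h 21): {"bwr":77,"h":21,"ow":98}
After op 20 (replace /h 2): {"bwr":77,"h":2,"ow":98}
After op 21 (replace /ow 53): {"bwr":77,"h":2,"ow":53}
After op 22 (replace /bwr 67): {"bwr":67,"h":2,"ow":53}
After op 23 (replace /h 67): {"bwr":67,"h":67,"ow":53}
After op 24 (add /h 26): {"bwr":67,"h":26,"ow":53}
After op 25 (replace /bwr 34): {"bwr":34,"h":26,"ow":53}

Answer: {"bwr":34,"h":26,"ow":53}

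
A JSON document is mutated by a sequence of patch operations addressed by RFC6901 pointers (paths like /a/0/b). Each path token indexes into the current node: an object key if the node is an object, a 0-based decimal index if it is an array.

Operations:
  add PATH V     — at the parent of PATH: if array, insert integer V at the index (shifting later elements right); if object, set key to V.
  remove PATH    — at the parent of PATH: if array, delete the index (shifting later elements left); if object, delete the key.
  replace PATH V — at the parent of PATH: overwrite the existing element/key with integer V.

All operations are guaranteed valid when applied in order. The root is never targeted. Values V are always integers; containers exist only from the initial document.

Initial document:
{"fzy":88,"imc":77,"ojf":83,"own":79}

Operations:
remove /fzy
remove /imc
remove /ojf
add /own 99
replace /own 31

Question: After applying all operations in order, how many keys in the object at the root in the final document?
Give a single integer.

Answer: 1

Derivation:
After op 1 (remove /fzy): {"imc":77,"ojf":83,"own":79}
After op 2 (remove /imc): {"ojf":83,"own":79}
After op 3 (remove /ojf): {"own":79}
After op 4 (add /own 99): {"own":99}
After op 5 (replace /own 31): {"own":31}
Size at the root: 1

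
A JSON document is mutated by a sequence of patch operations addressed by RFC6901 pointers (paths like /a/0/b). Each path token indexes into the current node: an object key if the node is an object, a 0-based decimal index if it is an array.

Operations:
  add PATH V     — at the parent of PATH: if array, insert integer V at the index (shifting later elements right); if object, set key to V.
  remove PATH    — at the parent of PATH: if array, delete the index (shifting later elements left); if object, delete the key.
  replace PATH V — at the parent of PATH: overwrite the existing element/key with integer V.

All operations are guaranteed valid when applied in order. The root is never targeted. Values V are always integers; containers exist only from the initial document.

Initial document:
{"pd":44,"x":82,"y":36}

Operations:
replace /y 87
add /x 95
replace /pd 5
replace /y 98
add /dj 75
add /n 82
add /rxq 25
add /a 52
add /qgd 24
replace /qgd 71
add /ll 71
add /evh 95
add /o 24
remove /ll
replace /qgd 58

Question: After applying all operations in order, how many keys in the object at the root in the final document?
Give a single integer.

Answer: 10

Derivation:
After op 1 (replace /y 87): {"pd":44,"x":82,"y":87}
After op 2 (add /x 95): {"pd":44,"x":95,"y":87}
After op 3 (replace /pd 5): {"pd":5,"x":95,"y":87}
After op 4 (replace /y 98): {"pd":5,"x":95,"y":98}
After op 5 (add /dj 75): {"dj":75,"pd":5,"x":95,"y":98}
After op 6 (add /n 82): {"dj":75,"n":82,"pd":5,"x":95,"y":98}
After op 7 (add /rxq 25): {"dj":75,"n":82,"pd":5,"rxq":25,"x":95,"y":98}
After op 8 (add /a 52): {"a":52,"dj":75,"n":82,"pd":5,"rxq":25,"x":95,"y":98}
After op 9 (add /qgd 24): {"a":52,"dj":75,"n":82,"pd":5,"qgd":24,"rxq":25,"x":95,"y":98}
After op 10 (replace /qgd 71): {"a":52,"dj":75,"n":82,"pd":5,"qgd":71,"rxq":25,"x":95,"y":98}
After op 11 (add /ll 71): {"a":52,"dj":75,"ll":71,"n":82,"pd":5,"qgd":71,"rxq":25,"x":95,"y":98}
After op 12 (add /evh 95): {"a":52,"dj":75,"evh":95,"ll":71,"n":82,"pd":5,"qgd":71,"rxq":25,"x":95,"y":98}
After op 13 (add /o 24): {"a":52,"dj":75,"evh":95,"ll":71,"n":82,"o":24,"pd":5,"qgd":71,"rxq":25,"x":95,"y":98}
After op 14 (remove /ll): {"a":52,"dj":75,"evh":95,"n":82,"o":24,"pd":5,"qgd":71,"rxq":25,"x":95,"y":98}
After op 15 (replace /qgd 58): {"a":52,"dj":75,"evh":95,"n":82,"o":24,"pd":5,"qgd":58,"rxq":25,"x":95,"y":98}
Size at the root: 10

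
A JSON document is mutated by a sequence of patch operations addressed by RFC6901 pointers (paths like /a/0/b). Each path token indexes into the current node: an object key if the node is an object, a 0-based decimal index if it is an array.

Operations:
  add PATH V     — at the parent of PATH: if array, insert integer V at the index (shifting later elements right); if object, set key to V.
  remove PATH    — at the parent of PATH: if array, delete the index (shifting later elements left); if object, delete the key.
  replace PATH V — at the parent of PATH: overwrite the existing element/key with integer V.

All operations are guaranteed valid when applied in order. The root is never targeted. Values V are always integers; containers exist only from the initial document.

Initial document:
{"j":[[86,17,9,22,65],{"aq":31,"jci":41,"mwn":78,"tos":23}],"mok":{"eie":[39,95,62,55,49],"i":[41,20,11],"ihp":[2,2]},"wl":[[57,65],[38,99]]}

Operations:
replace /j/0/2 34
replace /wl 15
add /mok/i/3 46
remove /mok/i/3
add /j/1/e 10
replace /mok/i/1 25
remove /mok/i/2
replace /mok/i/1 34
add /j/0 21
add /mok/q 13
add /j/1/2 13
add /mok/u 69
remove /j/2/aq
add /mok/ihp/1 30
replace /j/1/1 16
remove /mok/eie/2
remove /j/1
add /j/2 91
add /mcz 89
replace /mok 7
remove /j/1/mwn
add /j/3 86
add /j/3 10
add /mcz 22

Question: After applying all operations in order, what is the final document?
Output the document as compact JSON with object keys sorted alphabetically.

Answer: {"j":[21,{"e":10,"jci":41,"tos":23},91,10,86],"mcz":22,"mok":7,"wl":15}

Derivation:
After op 1 (replace /j/0/2 34): {"j":[[86,17,34,22,65],{"aq":31,"jci":41,"mwn":78,"tos":23}],"mok":{"eie":[39,95,62,55,49],"i":[41,20,11],"ihp":[2,2]},"wl":[[57,65],[38,99]]}
After op 2 (replace /wl 15): {"j":[[86,17,34,22,65],{"aq":31,"jci":41,"mwn":78,"tos":23}],"mok":{"eie":[39,95,62,55,49],"i":[41,20,11],"ihp":[2,2]},"wl":15}
After op 3 (add /mok/i/3 46): {"j":[[86,17,34,22,65],{"aq":31,"jci":41,"mwn":78,"tos":23}],"mok":{"eie":[39,95,62,55,49],"i":[41,20,11,46],"ihp":[2,2]},"wl":15}
After op 4 (remove /mok/i/3): {"j":[[86,17,34,22,65],{"aq":31,"jci":41,"mwn":78,"tos":23}],"mok":{"eie":[39,95,62,55,49],"i":[41,20,11],"ihp":[2,2]},"wl":15}
After op 5 (add /j/1/e 10): {"j":[[86,17,34,22,65],{"aq":31,"e":10,"jci":41,"mwn":78,"tos":23}],"mok":{"eie":[39,95,62,55,49],"i":[41,20,11],"ihp":[2,2]},"wl":15}
After op 6 (replace /mok/i/1 25): {"j":[[86,17,34,22,65],{"aq":31,"e":10,"jci":41,"mwn":78,"tos":23}],"mok":{"eie":[39,95,62,55,49],"i":[41,25,11],"ihp":[2,2]},"wl":15}
After op 7 (remove /mok/i/2): {"j":[[86,17,34,22,65],{"aq":31,"e":10,"jci":41,"mwn":78,"tos":23}],"mok":{"eie":[39,95,62,55,49],"i":[41,25],"ihp":[2,2]},"wl":15}
After op 8 (replace /mok/i/1 34): {"j":[[86,17,34,22,65],{"aq":31,"e":10,"jci":41,"mwn":78,"tos":23}],"mok":{"eie":[39,95,62,55,49],"i":[41,34],"ihp":[2,2]},"wl":15}
After op 9 (add /j/0 21): {"j":[21,[86,17,34,22,65],{"aq":31,"e":10,"jci":41,"mwn":78,"tos":23}],"mok":{"eie":[39,95,62,55,49],"i":[41,34],"ihp":[2,2]},"wl":15}
After op 10 (add /mok/q 13): {"j":[21,[86,17,34,22,65],{"aq":31,"e":10,"jci":41,"mwn":78,"tos":23}],"mok":{"eie":[39,95,62,55,49],"i":[41,34],"ihp":[2,2],"q":13},"wl":15}
After op 11 (add /j/1/2 13): {"j":[21,[86,17,13,34,22,65],{"aq":31,"e":10,"jci":41,"mwn":78,"tos":23}],"mok":{"eie":[39,95,62,55,49],"i":[41,34],"ihp":[2,2],"q":13},"wl":15}
After op 12 (add /mok/u 69): {"j":[21,[86,17,13,34,22,65],{"aq":31,"e":10,"jci":41,"mwn":78,"tos":23}],"mok":{"eie":[39,95,62,55,49],"i":[41,34],"ihp":[2,2],"q":13,"u":69},"wl":15}
After op 13 (remove /j/2/aq): {"j":[21,[86,17,13,34,22,65],{"e":10,"jci":41,"mwn":78,"tos":23}],"mok":{"eie":[39,95,62,55,49],"i":[41,34],"ihp":[2,2],"q":13,"u":69},"wl":15}
After op 14 (add /mok/ihp/1 30): {"j":[21,[86,17,13,34,22,65],{"e":10,"jci":41,"mwn":78,"tos":23}],"mok":{"eie":[39,95,62,55,49],"i":[41,34],"ihp":[2,30,2],"q":13,"u":69},"wl":15}
After op 15 (replace /j/1/1 16): {"j":[21,[86,16,13,34,22,65],{"e":10,"jci":41,"mwn":78,"tos":23}],"mok":{"eie":[39,95,62,55,49],"i":[41,34],"ihp":[2,30,2],"q":13,"u":69},"wl":15}
After op 16 (remove /mok/eie/2): {"j":[21,[86,16,13,34,22,65],{"e":10,"jci":41,"mwn":78,"tos":23}],"mok":{"eie":[39,95,55,49],"i":[41,34],"ihp":[2,30,2],"q":13,"u":69},"wl":15}
After op 17 (remove /j/1): {"j":[21,{"e":10,"jci":41,"mwn":78,"tos":23}],"mok":{"eie":[39,95,55,49],"i":[41,34],"ihp":[2,30,2],"q":13,"u":69},"wl":15}
After op 18 (add /j/2 91): {"j":[21,{"e":10,"jci":41,"mwn":78,"tos":23},91],"mok":{"eie":[39,95,55,49],"i":[41,34],"ihp":[2,30,2],"q":13,"u":69},"wl":15}
After op 19 (add /mcz 89): {"j":[21,{"e":10,"jci":41,"mwn":78,"tos":23},91],"mcz":89,"mok":{"eie":[39,95,55,49],"i":[41,34],"ihp":[2,30,2],"q":13,"u":69},"wl":15}
After op 20 (replace /mok 7): {"j":[21,{"e":10,"jci":41,"mwn":78,"tos":23},91],"mcz":89,"mok":7,"wl":15}
After op 21 (remove /j/1/mwn): {"j":[21,{"e":10,"jci":41,"tos":23},91],"mcz":89,"mok":7,"wl":15}
After op 22 (add /j/3 86): {"j":[21,{"e":10,"jci":41,"tos":23},91,86],"mcz":89,"mok":7,"wl":15}
After op 23 (add /j/3 10): {"j":[21,{"e":10,"jci":41,"tos":23},91,10,86],"mcz":89,"mok":7,"wl":15}
After op 24 (add /mcz 22): {"j":[21,{"e":10,"jci":41,"tos":23},91,10,86],"mcz":22,"mok":7,"wl":15}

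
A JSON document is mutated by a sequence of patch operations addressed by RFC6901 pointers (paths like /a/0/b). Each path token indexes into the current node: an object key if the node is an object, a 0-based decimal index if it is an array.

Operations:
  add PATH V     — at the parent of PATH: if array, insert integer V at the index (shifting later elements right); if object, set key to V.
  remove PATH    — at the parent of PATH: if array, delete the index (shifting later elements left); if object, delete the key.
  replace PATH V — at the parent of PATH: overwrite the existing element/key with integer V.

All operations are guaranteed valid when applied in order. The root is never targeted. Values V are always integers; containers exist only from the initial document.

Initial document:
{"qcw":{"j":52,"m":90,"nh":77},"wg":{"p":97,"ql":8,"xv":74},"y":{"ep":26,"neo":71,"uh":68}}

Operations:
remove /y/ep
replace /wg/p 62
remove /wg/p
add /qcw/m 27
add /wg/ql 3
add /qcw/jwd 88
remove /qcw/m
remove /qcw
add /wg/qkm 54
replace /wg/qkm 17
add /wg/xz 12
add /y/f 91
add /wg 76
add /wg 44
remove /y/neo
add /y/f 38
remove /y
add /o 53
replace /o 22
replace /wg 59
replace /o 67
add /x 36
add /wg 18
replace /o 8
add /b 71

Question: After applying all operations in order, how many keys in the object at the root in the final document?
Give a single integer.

After op 1 (remove /y/ep): {"qcw":{"j":52,"m":90,"nh":77},"wg":{"p":97,"ql":8,"xv":74},"y":{"neo":71,"uh":68}}
After op 2 (replace /wg/p 62): {"qcw":{"j":52,"m":90,"nh":77},"wg":{"p":62,"ql":8,"xv":74},"y":{"neo":71,"uh":68}}
After op 3 (remove /wg/p): {"qcw":{"j":52,"m":90,"nh":77},"wg":{"ql":8,"xv":74},"y":{"neo":71,"uh":68}}
After op 4 (add /qcw/m 27): {"qcw":{"j":52,"m":27,"nh":77},"wg":{"ql":8,"xv":74},"y":{"neo":71,"uh":68}}
After op 5 (add /wg/ql 3): {"qcw":{"j":52,"m":27,"nh":77},"wg":{"ql":3,"xv":74},"y":{"neo":71,"uh":68}}
After op 6 (add /qcw/jwd 88): {"qcw":{"j":52,"jwd":88,"m":27,"nh":77},"wg":{"ql":3,"xv":74},"y":{"neo":71,"uh":68}}
After op 7 (remove /qcw/m): {"qcw":{"j":52,"jwd":88,"nh":77},"wg":{"ql":3,"xv":74},"y":{"neo":71,"uh":68}}
After op 8 (remove /qcw): {"wg":{"ql":3,"xv":74},"y":{"neo":71,"uh":68}}
After op 9 (add /wg/qkm 54): {"wg":{"qkm":54,"ql":3,"xv":74},"y":{"neo":71,"uh":68}}
After op 10 (replace /wg/qkm 17): {"wg":{"qkm":17,"ql":3,"xv":74},"y":{"neo":71,"uh":68}}
After op 11 (add /wg/xz 12): {"wg":{"qkm":17,"ql":3,"xv":74,"xz":12},"y":{"neo":71,"uh":68}}
After op 12 (add /y/f 91): {"wg":{"qkm":17,"ql":3,"xv":74,"xz":12},"y":{"f":91,"neo":71,"uh":68}}
After op 13 (add /wg 76): {"wg":76,"y":{"f":91,"neo":71,"uh":68}}
After op 14 (add /wg 44): {"wg":44,"y":{"f":91,"neo":71,"uh":68}}
After op 15 (remove /y/neo): {"wg":44,"y":{"f":91,"uh":68}}
After op 16 (add /y/f 38): {"wg":44,"y":{"f":38,"uh":68}}
After op 17 (remove /y): {"wg":44}
After op 18 (add /o 53): {"o":53,"wg":44}
After op 19 (replace /o 22): {"o":22,"wg":44}
After op 20 (replace /wg 59): {"o":22,"wg":59}
After op 21 (replace /o 67): {"o":67,"wg":59}
After op 22 (add /x 36): {"o":67,"wg":59,"x":36}
After op 23 (add /wg 18): {"o":67,"wg":18,"x":36}
After op 24 (replace /o 8): {"o":8,"wg":18,"x":36}
After op 25 (add /b 71): {"b":71,"o":8,"wg":18,"x":36}
Size at the root: 4

Answer: 4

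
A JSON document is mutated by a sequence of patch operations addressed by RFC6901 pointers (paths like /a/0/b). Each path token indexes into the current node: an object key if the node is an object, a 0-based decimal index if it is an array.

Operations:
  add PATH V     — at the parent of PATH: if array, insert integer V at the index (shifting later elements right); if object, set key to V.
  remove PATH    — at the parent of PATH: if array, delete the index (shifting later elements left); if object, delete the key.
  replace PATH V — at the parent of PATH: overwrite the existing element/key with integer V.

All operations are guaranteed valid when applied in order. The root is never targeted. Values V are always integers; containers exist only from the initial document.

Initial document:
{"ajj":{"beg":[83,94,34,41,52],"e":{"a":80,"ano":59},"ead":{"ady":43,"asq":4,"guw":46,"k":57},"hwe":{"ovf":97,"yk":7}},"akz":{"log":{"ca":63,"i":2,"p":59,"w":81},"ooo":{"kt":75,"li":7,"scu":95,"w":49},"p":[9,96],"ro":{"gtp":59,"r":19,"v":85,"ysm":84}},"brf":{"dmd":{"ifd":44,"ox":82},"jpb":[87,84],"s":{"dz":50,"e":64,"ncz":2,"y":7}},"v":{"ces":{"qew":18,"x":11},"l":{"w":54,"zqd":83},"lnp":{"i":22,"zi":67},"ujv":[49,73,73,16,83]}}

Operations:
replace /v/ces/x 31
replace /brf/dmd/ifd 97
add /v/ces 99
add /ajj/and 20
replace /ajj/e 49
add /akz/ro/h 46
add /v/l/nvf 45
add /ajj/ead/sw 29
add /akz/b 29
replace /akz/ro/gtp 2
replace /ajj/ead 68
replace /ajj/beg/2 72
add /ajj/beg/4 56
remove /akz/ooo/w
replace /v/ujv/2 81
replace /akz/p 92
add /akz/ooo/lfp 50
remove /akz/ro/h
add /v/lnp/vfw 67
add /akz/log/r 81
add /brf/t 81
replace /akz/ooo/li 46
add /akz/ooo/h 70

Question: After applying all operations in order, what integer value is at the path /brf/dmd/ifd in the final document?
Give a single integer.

After op 1 (replace /v/ces/x 31): {"ajj":{"beg":[83,94,34,41,52],"e":{"a":80,"ano":59},"ead":{"ady":43,"asq":4,"guw":46,"k":57},"hwe":{"ovf":97,"yk":7}},"akz":{"log":{"ca":63,"i":2,"p":59,"w":81},"ooo":{"kt":75,"li":7,"scu":95,"w":49},"p":[9,96],"ro":{"gtp":59,"r":19,"v":85,"ysm":84}},"brf":{"dmd":{"ifd":44,"ox":82},"jpb":[87,84],"s":{"dz":50,"e":64,"ncz":2,"y":7}},"v":{"ces":{"qew":18,"x":31},"l":{"w":54,"zqd":83},"lnp":{"i":22,"zi":67},"ujv":[49,73,73,16,83]}}
After op 3 (add /v/ces 99): {"ajj":{"beg":[83,94,34,41,52],"e":{"a":80,"ano":59},"ead":{"ady":43,"asq":4,"guw":46,"k":57},"hwe":{"ovf":97,"yk":7}},"akz":{"log":{"ca":63,"i":2,"p":59,"w":81},"ooo":{"kt":75,"li":7,"scu":95,"w":49},"p":[9,96],"ro":{"gtp":59,"r":19,"v":85,"ysm":84}},"brf":{"dmd":{"ifd":97,"ox":82},"jpb":[87,84],"s":{"dz":50,"e":64,"ncz":2,"y":7}},"v":{"ces":99,"l":{"w":54,"zqd":83},"lnp":{"i":22,"zi":67},"ujv":[49,73,73,16,83]}}
After op 5 (replace /ajj/e 49): {"ajj":{"and":20,"beg":[83,94,34,41,52],"e":49,"ead":{"ady":43,"asq":4,"guw":46,"k":57},"hwe":{"ovf":97,"yk":7}},"akz":{"log":{"ca":63,"i":2,"p":59,"w":81},"ooo":{"kt":75,"li":7,"scu":95,"w":49},"p":[9,96],"ro":{"gtp":59,"r":19,"v":85,"ysm":84}},"brf":{"dmd":{"ifd":97,"ox":82},"jpb":[87,84],"s":{"dz":50,"e":64,"ncz":2,"y":7}},"v":{"ces":99,"l":{"w":54,"zqd":83},"lnp":{"i":22,"zi":67},"ujv":[49,73,73,16,83]}}
After op 7 (add /v/l/nvf 45): {"ajj":{"and":20,"beg":[83,94,34,41,52],"e":49,"ead":{"ady":43,"asq":4,"guw":46,"k":57},"hwe":{"ovf":97,"yk":7}},"akz":{"log":{"ca":63,"i":2,"p":59,"w":81},"ooo":{"kt":75,"li":7,"scu":95,"w":49},"p":[9,96],"ro":{"gtp":59,"h":46,"r":19,"v":85,"ysm":84}},"brf":{"dmd":{"ifd":97,"ox":82},"jpb":[87,84],"s":{"dz":50,"e":64,"ncz":2,"y":7}},"v":{"ces":99,"l":{"nvf":45,"w":54,"zqd":83},"lnp":{"i":22,"zi":67},"ujv":[49,73,73,16,83]}}
After op 9 (add /akz/b 29): {"ajj":{"and":20,"beg":[83,94,34,41,52],"e":49,"ead":{"ady":43,"asq":4,"guw":46,"k":57,"sw":29},"hwe":{"ovf":97,"yk":7}},"akz":{"b":29,"log":{"ca":63,"i":2,"p":59,"w":81},"ooo":{"kt":75,"li":7,"scu":95,"w":49},"p":[9,96],"ro":{"gtp":59,"h":46,"r":19,"v":85,"ysm":84}},"brf":{"dmd":{"ifd":97,"ox":82},"jpb":[87,84],"s":{"dz":50,"e":64,"ncz":2,"y":7}},"v":{"ces":99,"l":{"nvf":45,"w":54,"zqd":83},"lnp":{"i":22,"zi":67},"ujv":[49,73,73,16,83]}}
After op 11 (replace /ajj/ead 68): {"ajj":{"and":20,"beg":[83,94,34,41,52],"e":49,"ead":68,"hwe":{"ovf":97,"yk":7}},"akz":{"b":29,"log":{"ca":63,"i":2,"p":59,"w":81},"ooo":{"kt":75,"li":7,"scu":95,"w":49},"p":[9,96],"ro":{"gtp":2,"h":46,"r":19,"v":85,"ysm":84}},"brf":{"dmd":{"ifd":97,"ox":82},"jpb":[87,84],"s":{"dz":50,"e":64,"ncz":2,"y":7}},"v":{"ces":99,"l":{"nvf":45,"w":54,"zqd":83},"lnp":{"i":22,"zi":67},"ujv":[49,73,73,16,83]}}
After op 13 (add /ajj/beg/4 56): {"ajj":{"and":20,"beg":[83,94,72,41,56,52],"e":49,"ead":68,"hwe":{"ovf":97,"yk":7}},"akz":{"b":29,"log":{"ca":63,"i":2,"p":59,"w":81},"ooo":{"kt":75,"li":7,"scu":95,"w":49},"p":[9,96],"ro":{"gtp":2,"h":46,"r":19,"v":85,"ysm":84}},"brf":{"dmd":{"ifd":97,"ox":82},"jpb":[87,84],"s":{"dz":50,"e":64,"ncz":2,"y":7}},"v":{"ces":99,"l":{"nvf":45,"w":54,"zqd":83},"lnp":{"i":22,"zi":67},"ujv":[49,73,73,16,83]}}
After op 15 (replace /v/ujv/2 81): {"ajj":{"and":20,"beg":[83,94,72,41,56,52],"e":49,"ead":68,"hwe":{"ovf":97,"yk":7}},"akz":{"b":29,"log":{"ca":63,"i":2,"p":59,"w":81},"ooo":{"kt":75,"li":7,"scu":95},"p":[9,96],"ro":{"gtp":2,"h":46,"r":19,"v":85,"ysm":84}},"brf":{"dmd":{"ifd":97,"ox":82},"jpb":[87,84],"s":{"dz":50,"e":64,"ncz":2,"y":7}},"v":{"ces":99,"l":{"nvf":45,"w":54,"zqd":83},"lnp":{"i":22,"zi":67},"ujv":[49,73,81,16,83]}}
After op 17 (add /akz/ooo/lfp 50): {"ajj":{"and":20,"beg":[83,94,72,41,56,52],"e":49,"ead":68,"hwe":{"ovf":97,"yk":7}},"akz":{"b":29,"log":{"ca":63,"i":2,"p":59,"w":81},"ooo":{"kt":75,"lfp":50,"li":7,"scu":95},"p":92,"ro":{"gtp":2,"h":46,"r":19,"v":85,"ysm":84}},"brf":{"dmd":{"ifd":97,"ox":82},"jpb":[87,84],"s":{"dz":50,"e":64,"ncz":2,"y":7}},"v":{"ces":99,"l":{"nvf":45,"w":54,"zqd":83},"lnp":{"i":22,"zi":67},"ujv":[49,73,81,16,83]}}
After op 19 (add /v/lnp/vfw 67): {"ajj":{"and":20,"beg":[83,94,72,41,56,52],"e":49,"ead":68,"hwe":{"ovf":97,"yk":7}},"akz":{"b":29,"log":{"ca":63,"i":2,"p":59,"w":81},"ooo":{"kt":75,"lfp":50,"li":7,"scu":95},"p":92,"ro":{"gtp":2,"r":19,"v":85,"ysm":84}},"brf":{"dmd":{"ifd":97,"ox":82},"jpb":[87,84],"s":{"dz":50,"e":64,"ncz":2,"y":7}},"v":{"ces":99,"l":{"nvf":45,"w":54,"zqd":83},"lnp":{"i":22,"vfw":67,"zi":67},"ujv":[49,73,81,16,83]}}
After op 21 (add /brf/t 81): {"ajj":{"and":20,"beg":[83,94,72,41,56,52],"e":49,"ead":68,"hwe":{"ovf":97,"yk":7}},"akz":{"b":29,"log":{"ca":63,"i":2,"p":59,"r":81,"w":81},"ooo":{"kt":75,"lfp":50,"li":7,"scu":95},"p":92,"ro":{"gtp":2,"r":19,"v":85,"ysm":84}},"brf":{"dmd":{"ifd":97,"ox":82},"jpb":[87,84],"s":{"dz":50,"e":64,"ncz":2,"y":7},"t":81},"v":{"ces":99,"l":{"nvf":45,"w":54,"zqd":83},"lnp":{"i":22,"vfw":67,"zi":67},"ujv":[49,73,81,16,83]}}
Value at /brf/dmd/ifd: 97

Answer: 97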